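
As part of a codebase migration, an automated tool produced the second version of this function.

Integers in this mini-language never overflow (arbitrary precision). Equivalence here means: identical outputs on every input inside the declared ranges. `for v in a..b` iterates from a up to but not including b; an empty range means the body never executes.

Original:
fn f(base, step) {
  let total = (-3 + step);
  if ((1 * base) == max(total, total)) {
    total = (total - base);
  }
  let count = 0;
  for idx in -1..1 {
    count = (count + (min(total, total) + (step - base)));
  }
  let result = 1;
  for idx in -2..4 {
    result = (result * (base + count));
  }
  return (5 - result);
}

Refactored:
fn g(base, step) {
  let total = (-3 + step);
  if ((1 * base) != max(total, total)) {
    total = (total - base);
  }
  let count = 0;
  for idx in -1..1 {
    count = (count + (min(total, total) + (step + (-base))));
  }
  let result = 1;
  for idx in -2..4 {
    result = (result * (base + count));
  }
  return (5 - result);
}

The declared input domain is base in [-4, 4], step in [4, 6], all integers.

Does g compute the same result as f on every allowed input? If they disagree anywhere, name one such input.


These are not equivalent — on base=-4, step=4 the outputs split (-7529531 vs -113379899).
f: total=1, then ((1 * base) == max(total, total)) is false, then count=0, then (idx=-1), then count=9, then (idx=0), then count=18, then result=1, then (idx=-2), then result=14, then (idx=-1), then result=196, then (idx=0), then result=2744, then (idx=1), then result=38416, then (idx=2), then result=537824, then (idx=3), then result=7529536, then returns -7529531
g: total=1, then ((1 * base) != max(total, total)) is true, then total=5, then count=0, then (idx=-1), then count=13, then (idx=0), then count=26, then result=1, then (idx=-2), then result=22, then (idx=-1), then result=484, then (idx=0), then result=10648, then (idx=1), then result=234256, then (idx=2), then result=5153632, then (idx=3), then result=113379904, then returns -113379899
verdict: not equivalent; witness: base=-4, step=4


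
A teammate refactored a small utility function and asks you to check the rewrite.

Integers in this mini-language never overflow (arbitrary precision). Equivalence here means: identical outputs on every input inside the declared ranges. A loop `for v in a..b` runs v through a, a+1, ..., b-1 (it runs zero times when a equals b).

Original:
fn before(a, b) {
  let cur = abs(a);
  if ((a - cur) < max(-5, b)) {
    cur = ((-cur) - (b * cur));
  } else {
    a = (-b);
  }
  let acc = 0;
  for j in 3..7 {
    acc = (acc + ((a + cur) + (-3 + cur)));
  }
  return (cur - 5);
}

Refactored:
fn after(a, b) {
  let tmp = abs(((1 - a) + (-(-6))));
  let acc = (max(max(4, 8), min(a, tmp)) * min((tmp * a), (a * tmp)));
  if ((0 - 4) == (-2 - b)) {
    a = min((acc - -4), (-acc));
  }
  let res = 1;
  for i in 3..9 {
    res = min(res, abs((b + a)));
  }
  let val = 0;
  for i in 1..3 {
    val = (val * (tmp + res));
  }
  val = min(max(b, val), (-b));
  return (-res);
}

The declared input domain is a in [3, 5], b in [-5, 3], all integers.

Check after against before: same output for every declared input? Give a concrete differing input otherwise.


Take a=3, b=-5.
before: cur = 3; ((a - cur) < max(-5, b)) -> false; a = 5; acc = 0; [j=3]; acc = 8; [j=4]; acc = 16; [j=5]; acc = 24; [j=6]; acc = 32; return -2
after: tmp = 4; acc = 96; ((0 - 4) == (-2 - b)) -> false; res = 1; [i=3]; res = 1; [i=4]; res = 1; [i=5]; res = 1; [i=6]; res = 1; [i=7]; res = 1; [i=8]; res = 1; val = 0; [i=1]; val = 0; [i=2]; val = 0; val = 0; return -1
-2 != -1, so the rewrite changes behavior.
verdict: not equivalent; witness: a=3, b=-5


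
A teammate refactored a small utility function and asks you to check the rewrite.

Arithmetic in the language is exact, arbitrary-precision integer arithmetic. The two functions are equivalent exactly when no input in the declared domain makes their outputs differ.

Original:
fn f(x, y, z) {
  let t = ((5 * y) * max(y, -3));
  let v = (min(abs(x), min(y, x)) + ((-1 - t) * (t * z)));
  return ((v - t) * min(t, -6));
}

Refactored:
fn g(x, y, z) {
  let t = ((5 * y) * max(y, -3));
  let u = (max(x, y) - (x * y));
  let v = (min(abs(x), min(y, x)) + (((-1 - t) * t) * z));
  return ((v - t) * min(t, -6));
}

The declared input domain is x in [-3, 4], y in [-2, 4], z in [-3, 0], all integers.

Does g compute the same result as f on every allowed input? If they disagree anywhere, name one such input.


Comparing the listings, the differences include: arithmetic usage differs; and statement counts differ; and min/max/abs usage differs; and local variable names differ.
Spot check at x=-1, y=4, z=-2 — f: t becomes 80; next v becomes 12959; next final value -77274. g: t becomes 80; next u becomes 8; next v becomes 12959; next final value -77274. Both give -77274.
Sweeping the whole domain (224 inputs) finds no disagreement.
verdict: equivalent


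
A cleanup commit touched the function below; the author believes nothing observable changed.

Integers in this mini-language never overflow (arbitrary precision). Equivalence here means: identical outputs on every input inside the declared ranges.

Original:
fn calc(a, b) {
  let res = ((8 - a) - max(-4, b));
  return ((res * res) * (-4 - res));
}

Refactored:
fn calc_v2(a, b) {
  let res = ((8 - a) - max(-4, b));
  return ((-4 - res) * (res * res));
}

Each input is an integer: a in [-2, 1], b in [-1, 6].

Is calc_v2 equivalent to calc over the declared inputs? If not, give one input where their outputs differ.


Equivalent — the differences include same computation, different form, yet no declared input distinguishes the two.
As a probe, take a=0, b=6: calc runs res=2, then returns -24; calc_v2 runs res=2, then returns -24; both end at -24.
Checked all 32 inputs in the declared domain: the outputs agree on every one.
verdict: equivalent


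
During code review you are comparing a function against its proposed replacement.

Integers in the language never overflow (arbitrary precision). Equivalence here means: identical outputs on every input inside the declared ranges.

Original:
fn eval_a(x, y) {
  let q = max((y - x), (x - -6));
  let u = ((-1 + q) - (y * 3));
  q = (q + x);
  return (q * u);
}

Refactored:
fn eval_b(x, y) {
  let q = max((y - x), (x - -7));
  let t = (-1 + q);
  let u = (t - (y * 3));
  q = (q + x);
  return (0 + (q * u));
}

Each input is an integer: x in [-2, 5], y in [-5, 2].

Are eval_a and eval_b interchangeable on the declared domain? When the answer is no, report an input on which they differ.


There is a counterexample at x=-2, y=-5: 36 on one side, 57 on the other.
eval_a: q becomes 4; next u becomes 18; next q becomes 2; next final value 36
eval_b: q becomes 5; next t becomes 4; next u becomes 19; next q becomes 3; next final value 57
verdict: not equivalent; witness: x=-2, y=-5


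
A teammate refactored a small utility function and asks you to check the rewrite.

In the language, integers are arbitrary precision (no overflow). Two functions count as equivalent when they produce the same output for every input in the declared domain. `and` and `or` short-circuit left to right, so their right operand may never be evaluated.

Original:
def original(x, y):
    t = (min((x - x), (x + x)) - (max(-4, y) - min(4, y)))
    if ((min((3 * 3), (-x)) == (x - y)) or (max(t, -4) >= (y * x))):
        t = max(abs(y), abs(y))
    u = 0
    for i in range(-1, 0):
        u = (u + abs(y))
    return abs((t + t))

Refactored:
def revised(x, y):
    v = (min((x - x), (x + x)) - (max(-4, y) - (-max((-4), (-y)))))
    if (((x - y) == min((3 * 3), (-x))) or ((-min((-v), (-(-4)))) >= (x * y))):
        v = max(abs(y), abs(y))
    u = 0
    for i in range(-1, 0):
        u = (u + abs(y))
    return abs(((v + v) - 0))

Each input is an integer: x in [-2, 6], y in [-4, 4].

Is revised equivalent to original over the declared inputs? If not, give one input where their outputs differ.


The two are interchangeable: constant usage differs; and arithmetic usage differs; and local variable names differ, and every declared input agrees.
As a probe, take x=-2, y=-1: original runs t = -4; ((min((3 * 3), (-x)) == (x - y)) or (max(t, -4) >= (y * x))) -> false; u = 0; [i=-1]; u = 1; return 8; revised runs v = -4; (((x - y) == min((3 * 3), (-x))) or ((-min((-v), (-(-4)))) >= (x * y))) -> false; u = 0; [i=-1]; u = 1; return 8; both end at 8.
An exhaustive pass over the 81 declared inputs shows identical outputs.
verdict: equivalent


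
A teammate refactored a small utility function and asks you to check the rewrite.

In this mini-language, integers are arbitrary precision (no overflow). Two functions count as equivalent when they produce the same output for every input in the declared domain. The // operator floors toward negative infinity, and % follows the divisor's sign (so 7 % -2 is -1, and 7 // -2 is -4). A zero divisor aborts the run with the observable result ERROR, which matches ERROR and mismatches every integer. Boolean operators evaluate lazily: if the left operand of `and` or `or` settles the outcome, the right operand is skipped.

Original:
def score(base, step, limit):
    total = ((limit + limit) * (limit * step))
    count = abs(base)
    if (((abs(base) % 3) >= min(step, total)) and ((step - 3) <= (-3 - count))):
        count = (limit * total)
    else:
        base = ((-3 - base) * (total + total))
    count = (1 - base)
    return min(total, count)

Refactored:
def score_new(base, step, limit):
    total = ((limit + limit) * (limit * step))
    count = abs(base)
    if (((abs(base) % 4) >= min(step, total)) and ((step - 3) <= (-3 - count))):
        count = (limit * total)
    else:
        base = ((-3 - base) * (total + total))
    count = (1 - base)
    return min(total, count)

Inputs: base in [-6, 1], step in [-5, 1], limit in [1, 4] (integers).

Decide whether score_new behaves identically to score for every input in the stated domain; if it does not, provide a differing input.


Although `3` became `4`, no input in the stated domain can expose it.
One worked example (base=1, step=-3, limit=1) — score: total becomes -6; next count becomes 1; next (((abs(base) % 3) >= min(step, total)) and ((step - 3) <= (-3 - count))) evaluates to true; next count becomes -6; next count becomes 0; next final value -6; score_new: total becomes -6; next count becomes 1; next (((abs(base) % 4) >= min(step, total)) and ((step - 3) <= (-3 - count))) evaluates to true; next count becomes -6; next count becomes 0; next final value -6; agreement on -6.
Across all 224 domain points the two functions coincide.
verdict: equivalent


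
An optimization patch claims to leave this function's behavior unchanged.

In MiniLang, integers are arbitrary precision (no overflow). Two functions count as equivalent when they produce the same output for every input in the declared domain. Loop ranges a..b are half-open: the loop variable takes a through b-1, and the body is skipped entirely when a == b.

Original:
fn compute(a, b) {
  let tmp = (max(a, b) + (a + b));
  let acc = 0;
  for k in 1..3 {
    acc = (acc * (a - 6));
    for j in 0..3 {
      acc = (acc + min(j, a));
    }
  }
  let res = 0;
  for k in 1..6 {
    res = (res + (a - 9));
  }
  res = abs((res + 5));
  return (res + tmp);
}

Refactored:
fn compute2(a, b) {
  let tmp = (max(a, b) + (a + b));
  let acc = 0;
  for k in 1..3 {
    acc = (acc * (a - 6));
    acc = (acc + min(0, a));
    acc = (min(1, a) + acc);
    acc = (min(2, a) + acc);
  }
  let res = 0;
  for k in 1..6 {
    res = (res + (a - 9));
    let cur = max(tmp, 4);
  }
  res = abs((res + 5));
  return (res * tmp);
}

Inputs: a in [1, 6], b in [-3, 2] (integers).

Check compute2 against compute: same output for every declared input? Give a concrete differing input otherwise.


These are not equivalent — on a=1, b=-3 the outputs split (34 vs -35).
compute: tmp=-1, then acc=0, then (k=1), then acc=0, then (j=0), then acc=0, then (j=1), then acc=1, then (j=2), then acc=2, then (k=2), then acc=-10, then (j=0), then acc=-10, then (j=1), then acc=-9, then (j=2), then acc=-8, then res=0, then (k=1), then res=-8, then (k=2), then res=-16, then (k=3), then res=-24, then (k=4), then res=-32, then (k=5), then res=-40, then res=35, then returns 34
compute2: tmp=-1, then acc=0, then (k=1), then acc=0, then acc=0, then acc=1, then acc=2, then (k=2), then acc=-10, then acc=-10, then acc=-9, then acc=-8, then res=0, then (k=1), then res=-8, then cur=4, then (k=2), then res=-16, then cur=4, then (k=3), then res=-24, then cur=4, then (k=4), then res=-32, then cur=4, then (k=5), then res=-40, then cur=4, then res=35, then returns -35
verdict: not equivalent; witness: a=1, b=-3


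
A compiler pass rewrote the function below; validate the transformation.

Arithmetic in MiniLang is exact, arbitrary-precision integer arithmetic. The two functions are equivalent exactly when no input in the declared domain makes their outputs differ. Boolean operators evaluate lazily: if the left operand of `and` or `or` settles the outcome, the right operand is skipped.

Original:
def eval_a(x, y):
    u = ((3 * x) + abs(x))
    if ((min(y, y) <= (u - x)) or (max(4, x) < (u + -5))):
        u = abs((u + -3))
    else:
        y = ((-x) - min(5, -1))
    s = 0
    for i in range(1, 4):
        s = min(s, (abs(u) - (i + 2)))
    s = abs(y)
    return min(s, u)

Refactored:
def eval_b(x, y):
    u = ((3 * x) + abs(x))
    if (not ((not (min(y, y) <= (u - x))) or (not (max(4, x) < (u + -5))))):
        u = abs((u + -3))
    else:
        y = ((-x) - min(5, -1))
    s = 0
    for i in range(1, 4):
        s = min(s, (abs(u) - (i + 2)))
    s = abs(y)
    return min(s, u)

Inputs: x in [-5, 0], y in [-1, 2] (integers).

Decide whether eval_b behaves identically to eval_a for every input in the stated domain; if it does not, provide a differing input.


The rewrite breaks on x=-1, y=-1, where the results are 1 and -2.
eval_a: u := -2 | ((min(y, y) <= (u - x)) or (max(4, x) < (u + -5))): true | u := 5 | s := 0 | iter i=1: | s := 0 | iter i=2: | s := 0 | iter i=3: | s := 0 | s := 1 | result 1
eval_b: u := -2 | (not ((not (min(y, y) <= (u - x))) or (not (max(4, x) < (u + -5))))): false | y := 2 | s := 0 | iter i=1: | s := -1 | iter i=2: | s := -2 | iter i=3: | s := -3 | s := 2 | result -2
verdict: not equivalent; witness: x=-1, y=-1


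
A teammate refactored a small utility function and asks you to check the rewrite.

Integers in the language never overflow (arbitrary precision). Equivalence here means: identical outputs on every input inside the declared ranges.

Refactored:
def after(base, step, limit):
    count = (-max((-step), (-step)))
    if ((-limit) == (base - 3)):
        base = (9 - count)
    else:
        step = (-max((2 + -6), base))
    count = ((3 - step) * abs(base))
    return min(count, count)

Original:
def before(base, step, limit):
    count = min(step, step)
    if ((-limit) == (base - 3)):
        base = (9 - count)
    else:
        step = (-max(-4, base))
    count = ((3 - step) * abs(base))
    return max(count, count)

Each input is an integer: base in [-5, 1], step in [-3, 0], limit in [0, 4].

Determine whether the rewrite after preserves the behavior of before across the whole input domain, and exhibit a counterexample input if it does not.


Equivalent. Although `max(count, count)` became `min(count, count)`, no input in the stated domain can expose it.
Sweeping the whole domain (140 inputs) finds no disagreement.
One worked example (base=-4, step=0, limit=4) — before: count becomes 0; next ((-limit) == (base - 3)) evaluates to false; next step becomes 4; next count becomes -4; next final value -4; after: count becomes 0; next ((-limit) == (base - 3)) evaluates to false; next step becomes 4; next count becomes -4; next final value -4; agreement on -4.
verdict: equivalent


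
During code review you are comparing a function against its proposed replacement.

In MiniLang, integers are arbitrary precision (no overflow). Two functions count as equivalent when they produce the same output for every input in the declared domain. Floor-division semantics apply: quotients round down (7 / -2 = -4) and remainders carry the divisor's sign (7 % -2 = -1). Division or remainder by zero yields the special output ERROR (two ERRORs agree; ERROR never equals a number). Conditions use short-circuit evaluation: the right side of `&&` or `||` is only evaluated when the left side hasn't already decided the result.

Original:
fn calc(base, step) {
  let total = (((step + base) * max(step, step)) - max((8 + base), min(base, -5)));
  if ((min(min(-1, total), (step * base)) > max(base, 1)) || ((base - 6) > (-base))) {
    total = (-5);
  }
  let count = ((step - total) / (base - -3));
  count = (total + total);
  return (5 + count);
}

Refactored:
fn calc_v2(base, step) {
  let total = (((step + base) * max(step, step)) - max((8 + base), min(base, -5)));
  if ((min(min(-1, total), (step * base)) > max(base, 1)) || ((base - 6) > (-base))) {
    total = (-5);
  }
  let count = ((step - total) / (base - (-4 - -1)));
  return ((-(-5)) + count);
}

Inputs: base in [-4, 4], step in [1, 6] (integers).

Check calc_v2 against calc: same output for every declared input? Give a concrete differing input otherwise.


On input base=-4, step=1, calc returns -9 while calc_v2 returns -3.
verdict: not equivalent; witness: base=-4, step=1


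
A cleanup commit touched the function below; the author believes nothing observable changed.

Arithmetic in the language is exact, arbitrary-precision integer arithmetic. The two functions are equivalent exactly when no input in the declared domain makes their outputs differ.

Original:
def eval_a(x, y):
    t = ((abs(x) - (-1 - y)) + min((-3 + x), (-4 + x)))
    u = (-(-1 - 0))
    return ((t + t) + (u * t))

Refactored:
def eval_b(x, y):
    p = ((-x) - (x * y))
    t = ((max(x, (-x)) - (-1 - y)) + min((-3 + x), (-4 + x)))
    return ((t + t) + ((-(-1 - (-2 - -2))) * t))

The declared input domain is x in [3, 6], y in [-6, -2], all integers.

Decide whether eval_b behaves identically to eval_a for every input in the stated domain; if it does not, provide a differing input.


The two versions differ — the changes include constant usage differs; arithmetic usage differs; min/max/abs usage differs; local variable names differ.
Spot check at x=3, y=-5 — eval_a: t = -2; u = 1; return -6. eval_b: p = 12; t = -2; return -6. Both give -6.
An exhaustive pass over the 20 declared inputs shows identical outputs.
verdict: equivalent


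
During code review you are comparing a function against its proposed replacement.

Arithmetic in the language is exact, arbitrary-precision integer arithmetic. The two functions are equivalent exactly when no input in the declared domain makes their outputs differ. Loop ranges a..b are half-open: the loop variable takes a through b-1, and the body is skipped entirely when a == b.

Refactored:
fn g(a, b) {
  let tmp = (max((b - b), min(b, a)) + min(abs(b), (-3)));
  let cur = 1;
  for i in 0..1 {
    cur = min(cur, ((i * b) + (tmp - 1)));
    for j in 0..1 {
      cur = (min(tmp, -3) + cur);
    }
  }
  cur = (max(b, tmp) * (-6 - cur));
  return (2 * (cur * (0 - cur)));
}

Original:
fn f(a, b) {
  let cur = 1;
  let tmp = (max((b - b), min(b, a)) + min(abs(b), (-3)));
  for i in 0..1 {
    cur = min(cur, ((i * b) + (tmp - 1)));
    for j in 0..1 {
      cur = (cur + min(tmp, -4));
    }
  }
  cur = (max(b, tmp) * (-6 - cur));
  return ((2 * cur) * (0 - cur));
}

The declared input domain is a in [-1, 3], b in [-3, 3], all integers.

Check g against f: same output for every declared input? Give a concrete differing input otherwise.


Take a=-1, b=-3.
f: cur = 1; tmp = -3; [i=0]; cur = -4; [j=0]; cur = -8; cur = -6; return -72
g: tmp = -3; cur = 1; [i=0]; cur = -4; [j=0]; cur = -7; cur = -3; return -18
-72 and -18 differ, so these are not the same function on this domain.
verdict: not equivalent; witness: a=-1, b=-3


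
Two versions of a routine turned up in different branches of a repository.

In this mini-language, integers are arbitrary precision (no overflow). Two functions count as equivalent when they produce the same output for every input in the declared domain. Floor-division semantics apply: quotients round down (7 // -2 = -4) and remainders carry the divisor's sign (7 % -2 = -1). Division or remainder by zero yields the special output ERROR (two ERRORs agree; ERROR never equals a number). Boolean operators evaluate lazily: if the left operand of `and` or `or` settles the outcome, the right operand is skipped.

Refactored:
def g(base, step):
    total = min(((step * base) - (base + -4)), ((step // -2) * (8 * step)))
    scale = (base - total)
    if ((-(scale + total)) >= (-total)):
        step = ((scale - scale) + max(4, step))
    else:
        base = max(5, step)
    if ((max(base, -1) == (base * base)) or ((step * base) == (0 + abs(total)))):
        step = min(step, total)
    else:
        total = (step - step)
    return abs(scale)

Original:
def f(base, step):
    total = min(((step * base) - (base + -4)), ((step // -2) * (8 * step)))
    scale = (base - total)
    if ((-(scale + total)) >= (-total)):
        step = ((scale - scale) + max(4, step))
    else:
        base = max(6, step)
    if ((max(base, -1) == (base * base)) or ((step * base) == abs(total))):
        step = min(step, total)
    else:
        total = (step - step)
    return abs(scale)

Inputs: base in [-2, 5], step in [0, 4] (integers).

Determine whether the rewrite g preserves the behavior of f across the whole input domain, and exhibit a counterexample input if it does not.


Equivalent. Although `6` became `5`, no input in the stated domain can expose it.
Across all 40 domain points the two functions coincide.
One worked example (base=-2, step=2) — f: total := -16 | scale := 14 | ((-(scale + total)) >= (-total)): false | base := 6 | ((max(base, -1) == (base * base)) or ((step * base) == abs(total))): false | total := 0 | result 14; g: total := -16 | scale := 14 | ((-(scale + total)) >= (-total)): false | base := 5 | ((max(base, -1) == (base * base)) or ((step * base) == (0 + abs(total)))): false | total := 0 | result 14; agreement on 14.
verdict: equivalent


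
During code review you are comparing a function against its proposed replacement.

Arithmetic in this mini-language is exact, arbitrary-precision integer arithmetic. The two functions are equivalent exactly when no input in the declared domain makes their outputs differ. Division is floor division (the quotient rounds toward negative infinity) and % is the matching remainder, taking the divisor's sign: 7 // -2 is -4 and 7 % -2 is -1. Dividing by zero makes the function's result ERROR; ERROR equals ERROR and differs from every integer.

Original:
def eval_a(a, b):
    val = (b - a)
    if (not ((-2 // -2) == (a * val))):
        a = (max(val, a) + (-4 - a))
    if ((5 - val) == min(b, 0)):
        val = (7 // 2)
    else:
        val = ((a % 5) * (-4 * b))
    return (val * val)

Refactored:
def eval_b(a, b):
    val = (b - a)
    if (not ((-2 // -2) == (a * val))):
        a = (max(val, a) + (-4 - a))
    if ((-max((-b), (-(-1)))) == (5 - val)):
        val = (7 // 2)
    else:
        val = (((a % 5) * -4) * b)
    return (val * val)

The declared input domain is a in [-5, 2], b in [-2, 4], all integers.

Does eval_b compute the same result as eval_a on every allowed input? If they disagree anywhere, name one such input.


Evaluate both at a=-5, b=0.
eval_a: val=5, then (not ((-2 // -2) == (a * val))) is true, then a=6, then ((5 - val) == min(b, 0)) is true, then val=3, then returns 9
eval_b: val=5, then (not ((-2 // -2) == (a * val))) is true, then a=6, then ((-max((-b), (-(-1)))) == (5 - val)) is false, then val=0, then returns 0
9 != 0, so the rewrite changes behavior.
verdict: not equivalent; witness: a=-5, b=0


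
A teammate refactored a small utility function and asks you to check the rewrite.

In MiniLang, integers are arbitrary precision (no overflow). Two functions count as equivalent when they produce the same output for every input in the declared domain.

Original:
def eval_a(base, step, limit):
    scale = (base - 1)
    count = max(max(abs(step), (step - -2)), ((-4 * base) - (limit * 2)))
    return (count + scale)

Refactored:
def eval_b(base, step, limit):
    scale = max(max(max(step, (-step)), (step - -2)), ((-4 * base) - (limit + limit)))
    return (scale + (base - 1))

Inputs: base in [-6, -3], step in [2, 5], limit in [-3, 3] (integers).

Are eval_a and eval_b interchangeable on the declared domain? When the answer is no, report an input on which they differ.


Changes here: min/max/abs usage differs; and local variable names differ; and arithmetic usage differs; and statement counts differ; and constant usage differs; the full 112-point sweep finds no disagreement.
verdict: equivalent


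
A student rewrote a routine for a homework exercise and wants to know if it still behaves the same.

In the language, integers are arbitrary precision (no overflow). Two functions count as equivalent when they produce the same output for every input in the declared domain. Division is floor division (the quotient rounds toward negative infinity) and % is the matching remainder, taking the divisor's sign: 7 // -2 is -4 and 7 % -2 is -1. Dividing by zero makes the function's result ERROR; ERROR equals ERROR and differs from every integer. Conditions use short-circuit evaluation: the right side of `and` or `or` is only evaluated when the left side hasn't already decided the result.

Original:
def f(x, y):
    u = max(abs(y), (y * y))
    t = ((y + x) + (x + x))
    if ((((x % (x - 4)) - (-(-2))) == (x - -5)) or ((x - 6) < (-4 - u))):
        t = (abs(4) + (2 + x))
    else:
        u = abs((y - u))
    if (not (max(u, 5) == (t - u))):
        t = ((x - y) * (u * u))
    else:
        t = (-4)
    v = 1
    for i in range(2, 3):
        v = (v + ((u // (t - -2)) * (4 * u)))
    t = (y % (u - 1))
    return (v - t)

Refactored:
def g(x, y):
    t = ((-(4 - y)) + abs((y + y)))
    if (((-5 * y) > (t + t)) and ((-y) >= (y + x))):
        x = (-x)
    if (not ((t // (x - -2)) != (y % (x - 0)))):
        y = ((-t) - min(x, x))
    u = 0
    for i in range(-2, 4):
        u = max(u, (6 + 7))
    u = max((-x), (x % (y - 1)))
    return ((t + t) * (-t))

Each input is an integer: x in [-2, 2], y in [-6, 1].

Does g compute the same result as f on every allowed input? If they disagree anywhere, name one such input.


These are not equivalent — on x=-2, y=-6 the outputs split (-34 vs -8).
f: u becomes 36; next t becomes -12; next ((((x % (x - 4)) - (-(-2))) == (x - -5)) or ((x - 6) < (-4 - u))) evaluates to false; next u becomes 42; next (not (max(u, 5) == (t - u))) evaluates to true; next t becomes 7056; next v becomes 1; next at i=2:; next v becomes 1; next t becomes 35; next final value -34
g: t becomes 2; next (((-5 * y) > (t + t)) and ((-y) >= (y + x))) evaluates to true; next x becomes 2; next (not ((t // (x - -2)) != (y % (x - 0)))) evaluates to true; next y becomes -4; next u becomes 0; next at i=-2:; next u becomes 13; next at i=-1:; next u becomes 13; next at i=0:; next u becomes 13; next at i=1:; next u becomes 13; next at i=2:; next u becomes 13; next at i=3:; next u becomes 13; next u becomes -2; next final value -8
verdict: not equivalent; witness: x=-2, y=-6


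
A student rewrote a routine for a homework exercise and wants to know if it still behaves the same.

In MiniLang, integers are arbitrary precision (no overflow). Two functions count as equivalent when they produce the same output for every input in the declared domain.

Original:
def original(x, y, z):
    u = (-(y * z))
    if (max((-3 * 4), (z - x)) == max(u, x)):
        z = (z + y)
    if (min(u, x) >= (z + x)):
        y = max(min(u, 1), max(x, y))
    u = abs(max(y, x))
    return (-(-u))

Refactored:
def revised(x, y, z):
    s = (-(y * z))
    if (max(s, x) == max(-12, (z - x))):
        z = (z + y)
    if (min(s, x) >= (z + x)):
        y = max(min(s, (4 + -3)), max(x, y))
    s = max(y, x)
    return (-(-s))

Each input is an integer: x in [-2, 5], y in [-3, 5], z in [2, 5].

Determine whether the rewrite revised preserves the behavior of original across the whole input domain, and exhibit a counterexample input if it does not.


At x=-2, y=-3, z=2: original gives 2, revised gives -2.
verdict: not equivalent; witness: x=-2, y=-3, z=2


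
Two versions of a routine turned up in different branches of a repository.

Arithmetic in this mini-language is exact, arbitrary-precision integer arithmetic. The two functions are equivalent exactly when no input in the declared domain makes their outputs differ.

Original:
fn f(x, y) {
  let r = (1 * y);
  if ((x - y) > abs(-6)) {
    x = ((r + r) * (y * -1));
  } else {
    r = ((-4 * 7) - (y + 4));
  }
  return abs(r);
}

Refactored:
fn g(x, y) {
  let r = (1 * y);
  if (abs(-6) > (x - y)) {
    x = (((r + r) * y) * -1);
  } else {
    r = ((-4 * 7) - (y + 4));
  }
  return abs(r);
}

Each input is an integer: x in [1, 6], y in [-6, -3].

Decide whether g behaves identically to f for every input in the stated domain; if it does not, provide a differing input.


Consider the input x=1, y=-6.
f: r := -6 | ((x - y) > abs(-6)): true | x := -72 | result 6
g: r := -6 | (abs(-6) > (x - y)): false | r := -26 | result 26
6 against 26: the behavior changed.
verdict: not equivalent; witness: x=1, y=-6


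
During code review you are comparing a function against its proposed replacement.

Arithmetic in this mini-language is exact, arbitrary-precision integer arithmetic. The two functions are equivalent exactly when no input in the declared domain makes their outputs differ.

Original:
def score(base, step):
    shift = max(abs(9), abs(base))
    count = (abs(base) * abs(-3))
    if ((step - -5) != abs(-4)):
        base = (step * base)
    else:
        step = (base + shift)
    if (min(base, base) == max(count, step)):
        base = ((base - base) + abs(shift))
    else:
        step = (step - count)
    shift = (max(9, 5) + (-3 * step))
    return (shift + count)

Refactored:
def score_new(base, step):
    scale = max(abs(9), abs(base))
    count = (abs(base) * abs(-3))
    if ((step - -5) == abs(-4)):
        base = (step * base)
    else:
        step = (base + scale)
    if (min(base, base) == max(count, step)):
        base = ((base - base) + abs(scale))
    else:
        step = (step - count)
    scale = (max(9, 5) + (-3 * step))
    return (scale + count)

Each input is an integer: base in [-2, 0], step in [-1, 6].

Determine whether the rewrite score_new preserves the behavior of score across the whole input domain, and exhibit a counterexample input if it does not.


Run the pair on base=-2, step=-1.
score: shift = 9; count = 6; ((step - -5) != abs(-4)) -> false; step = 7; (min(base, base) == max(count, step)) -> false; step = 1; shift = 6; return 12
score_new: scale = 9; count = 6; ((step - -5) == abs(-4)) -> true; base = 2; (min(base, base) == max(count, step)) -> false; step = -7; scale = 30; return 36
12 and 36 differ, so these are not the same function on this domain.
verdict: not equivalent; witness: base=-2, step=-1


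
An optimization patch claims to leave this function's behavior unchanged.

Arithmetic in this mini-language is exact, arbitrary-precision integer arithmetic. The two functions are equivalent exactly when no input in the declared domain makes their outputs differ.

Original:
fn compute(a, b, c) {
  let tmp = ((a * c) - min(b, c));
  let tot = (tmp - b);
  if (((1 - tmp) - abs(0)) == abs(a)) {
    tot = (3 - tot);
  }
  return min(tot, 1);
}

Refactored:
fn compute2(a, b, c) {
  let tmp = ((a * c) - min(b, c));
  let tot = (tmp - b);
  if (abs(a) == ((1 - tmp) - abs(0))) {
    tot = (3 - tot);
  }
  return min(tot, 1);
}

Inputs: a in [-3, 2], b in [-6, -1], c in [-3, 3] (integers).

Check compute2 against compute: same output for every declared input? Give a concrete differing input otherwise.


Behavior is preserved: although same computation, different form, the outputs never diverge.
As a probe, take a=2, b=-4, c=1: compute runs tmp = 6; tot = 10; (((1 - tmp) - abs(0)) == abs(a)) -> false; return 1; compute2 runs tmp = 6; tot = 10; (abs(a) == ((1 - tmp) - abs(0))) -> false; return 1; both end at 1.
Checked all 252 inputs in the declared domain: the outputs agree on every one.
verdict: equivalent


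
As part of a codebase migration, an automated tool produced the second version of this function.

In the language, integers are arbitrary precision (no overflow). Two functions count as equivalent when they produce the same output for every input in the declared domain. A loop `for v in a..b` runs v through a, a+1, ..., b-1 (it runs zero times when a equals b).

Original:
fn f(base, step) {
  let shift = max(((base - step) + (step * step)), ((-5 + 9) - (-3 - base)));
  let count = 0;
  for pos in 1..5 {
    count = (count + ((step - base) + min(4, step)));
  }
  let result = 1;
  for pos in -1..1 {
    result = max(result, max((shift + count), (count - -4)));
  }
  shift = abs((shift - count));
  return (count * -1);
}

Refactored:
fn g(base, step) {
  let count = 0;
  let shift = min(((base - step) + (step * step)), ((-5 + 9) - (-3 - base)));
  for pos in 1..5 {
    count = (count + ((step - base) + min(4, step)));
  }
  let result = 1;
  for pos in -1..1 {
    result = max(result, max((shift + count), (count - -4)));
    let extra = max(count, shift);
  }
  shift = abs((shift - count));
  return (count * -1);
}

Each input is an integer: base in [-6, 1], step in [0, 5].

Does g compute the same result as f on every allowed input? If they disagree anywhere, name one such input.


Although `max(((base - step) + (step * step)), ((-5 + 9) - (-3 - base)))` became `min(((base - step) + (step * step)), ((-5 + 9) - (-3 - base)))`, no input in the stated domain can expose it.
Tracing base=1, step=1: f: shift=8, then count=0, then (pos=1), then count=1, then (pos=2), then count=2, then (pos=3), then count=3, then (pos=4), then count=4, then result=1, then (pos=-1), then result=12, then (pos=0), then result=12, then shift=4, then returns -4 | g: count=0, then shift=1, then (pos=1), then count=1, then (pos=2), then count=2, then (pos=3), then count=3, then (pos=4), then count=4, then result=1, then (pos=-1), then result=8, then extra=4, then (pos=0), then result=8, then extra=4, then shift=3, then returns -4 — matching result -4.
Across all 48 domain points the two functions coincide.
verdict: equivalent


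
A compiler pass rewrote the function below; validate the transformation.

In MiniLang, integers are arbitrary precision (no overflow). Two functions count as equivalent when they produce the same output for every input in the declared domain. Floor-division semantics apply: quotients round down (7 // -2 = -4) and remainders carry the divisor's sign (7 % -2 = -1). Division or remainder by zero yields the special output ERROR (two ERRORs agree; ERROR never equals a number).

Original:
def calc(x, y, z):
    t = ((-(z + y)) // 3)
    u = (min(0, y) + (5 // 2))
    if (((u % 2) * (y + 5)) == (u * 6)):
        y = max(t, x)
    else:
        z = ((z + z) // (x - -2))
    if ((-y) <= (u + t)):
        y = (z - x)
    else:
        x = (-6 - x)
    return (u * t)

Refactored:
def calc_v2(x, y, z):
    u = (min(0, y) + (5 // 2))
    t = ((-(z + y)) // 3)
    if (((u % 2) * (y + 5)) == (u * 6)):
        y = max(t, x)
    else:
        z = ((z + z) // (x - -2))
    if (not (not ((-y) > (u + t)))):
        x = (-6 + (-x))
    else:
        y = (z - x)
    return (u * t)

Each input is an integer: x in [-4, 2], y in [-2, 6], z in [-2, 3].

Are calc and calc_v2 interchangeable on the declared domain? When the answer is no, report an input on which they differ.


Equivalent — the differences include arithmetic usage differs, and comparison usage differs, and boolean connective usage differs, yet no declared input distinguishes the two.
Tracing x=0, y=5, z=-2: calc: t=-1, then u=2, then (((u % 2) * (y + 5)) == (u * 6)) is false, then z=-2, then ((-y) <= (u + t)) is true, then y=-2, then returns -2 | calc_v2: u=2, then t=-1, then (((u % 2) * (y + 5)) == (u * 6)) is false, then z=-2, then (not (not ((-y) > (u + t)))) is false, then y=-2, then returns -2 — matching result -2.
Across all 378 domain points the two functions coincide.
verdict: equivalent


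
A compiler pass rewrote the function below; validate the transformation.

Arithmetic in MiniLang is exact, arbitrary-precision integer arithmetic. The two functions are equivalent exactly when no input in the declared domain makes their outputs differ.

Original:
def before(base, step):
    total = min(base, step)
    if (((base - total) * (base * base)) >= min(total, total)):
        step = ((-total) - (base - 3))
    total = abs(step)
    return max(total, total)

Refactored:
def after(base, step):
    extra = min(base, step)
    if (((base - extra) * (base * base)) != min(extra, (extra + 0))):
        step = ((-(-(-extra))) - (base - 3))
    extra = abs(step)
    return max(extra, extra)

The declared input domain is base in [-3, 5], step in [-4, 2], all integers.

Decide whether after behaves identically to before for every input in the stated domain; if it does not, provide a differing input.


The rewrite breaks on base=0, step=0, where the results are 3 and 0.
before: total = 0; (((base - total) * (base * base)) >= min(total, total)) -> true; step = 3; total = 3; return 3
after: extra = 0; (((base - extra) * (base * base)) != min(extra, (extra + 0))) -> false; extra = 0; return 0
verdict: not equivalent; witness: base=0, step=0


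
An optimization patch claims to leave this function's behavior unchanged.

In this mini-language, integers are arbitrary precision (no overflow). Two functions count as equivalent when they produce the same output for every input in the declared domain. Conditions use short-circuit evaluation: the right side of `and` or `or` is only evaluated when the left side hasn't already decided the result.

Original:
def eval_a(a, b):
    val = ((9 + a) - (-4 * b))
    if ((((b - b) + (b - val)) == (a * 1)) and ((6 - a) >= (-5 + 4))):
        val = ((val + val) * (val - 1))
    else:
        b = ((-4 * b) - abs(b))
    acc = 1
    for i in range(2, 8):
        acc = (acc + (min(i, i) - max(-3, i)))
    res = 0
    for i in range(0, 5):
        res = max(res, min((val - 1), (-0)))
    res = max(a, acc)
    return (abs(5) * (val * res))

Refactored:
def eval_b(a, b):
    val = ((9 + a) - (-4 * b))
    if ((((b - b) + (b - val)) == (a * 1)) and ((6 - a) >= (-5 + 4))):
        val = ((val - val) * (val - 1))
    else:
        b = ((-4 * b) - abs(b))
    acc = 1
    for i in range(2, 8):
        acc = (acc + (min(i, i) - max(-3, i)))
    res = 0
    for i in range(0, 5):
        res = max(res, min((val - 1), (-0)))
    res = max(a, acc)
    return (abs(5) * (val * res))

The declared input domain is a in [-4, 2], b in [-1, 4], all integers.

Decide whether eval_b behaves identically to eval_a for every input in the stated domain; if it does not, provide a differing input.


Not equivalent: a=-3, b=-1 separates them (20 vs 0).
eval_a: val=2, then ((((b - b) + (b - val)) == (a * 1)) and ((6 - a) >= (-5 + 4))) is true, then val=4, then acc=1, then (i=2), then acc=1, then (i=3), then acc=1, then (i=4), then acc=1, then (i=5), then acc=1, then (i=6), then acc=1, then (i=7), then acc=1, then res=0, then (i=0), then res=0, then (i=1), then res=0, then (i=2), then res=0, then (i=3), then res=0, then (i=4), then res=0, then res=1, then returns 20
eval_b: val=2, then ((((b - b) + (b - val)) == (a * 1)) and ((6 - a) >= (-5 + 4))) is true, then val=0, then acc=1, then (i=2), then acc=1, then (i=3), then acc=1, then (i=4), then acc=1, then (i=5), then acc=1, then (i=6), then acc=1, then (i=7), then acc=1, then res=0, then (i=0), then res=0, then (i=1), then res=0, then (i=2), then res=0, then (i=3), then res=0, then (i=4), then res=0, then res=1, then returns 0
verdict: not equivalent; witness: a=-3, b=-1


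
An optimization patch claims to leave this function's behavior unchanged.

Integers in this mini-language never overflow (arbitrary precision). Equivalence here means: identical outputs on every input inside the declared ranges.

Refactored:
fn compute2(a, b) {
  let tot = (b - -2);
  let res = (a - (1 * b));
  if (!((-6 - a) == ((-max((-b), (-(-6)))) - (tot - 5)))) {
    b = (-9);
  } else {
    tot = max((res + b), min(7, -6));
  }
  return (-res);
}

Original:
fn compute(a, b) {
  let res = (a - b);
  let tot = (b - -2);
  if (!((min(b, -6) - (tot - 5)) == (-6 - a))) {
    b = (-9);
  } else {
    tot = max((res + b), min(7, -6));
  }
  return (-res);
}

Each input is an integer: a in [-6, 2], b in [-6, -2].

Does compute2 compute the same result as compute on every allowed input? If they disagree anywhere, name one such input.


Behavior is preserved: although constant usage differs; also min/max/abs usage differs; also arithmetic usage differs, the outputs never diverge.
As a probe, take a=-2, b=-6: compute runs res = 4; tot = -4; (!((min(b, -6) - (tot - 5)) == (-6 - a))) -> true; b = -9; return -4; compute2 runs tot = -4; res = 4; (!((-6 - a) == ((-max((-b), (-(-6)))) - (tot - 5)))) -> true; b = -9; return -4; both end at -4.
Sweeping the whole domain (45 inputs) finds no disagreement.
verdict: equivalent
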